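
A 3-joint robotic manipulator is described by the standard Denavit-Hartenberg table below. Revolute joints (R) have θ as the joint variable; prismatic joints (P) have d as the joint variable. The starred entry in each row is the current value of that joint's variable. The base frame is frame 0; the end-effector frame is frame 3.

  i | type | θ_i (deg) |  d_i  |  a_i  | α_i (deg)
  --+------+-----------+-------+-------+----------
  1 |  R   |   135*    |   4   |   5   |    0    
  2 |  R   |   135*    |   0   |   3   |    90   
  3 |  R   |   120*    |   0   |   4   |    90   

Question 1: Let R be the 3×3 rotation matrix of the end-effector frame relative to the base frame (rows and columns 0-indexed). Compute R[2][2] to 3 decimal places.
End-effector z-axis (col 2 of R) = (-0.0000,-0.8660,0.5000)
R[2][2] = 0.5000

0.500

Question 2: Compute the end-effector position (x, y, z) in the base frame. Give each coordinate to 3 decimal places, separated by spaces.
-3.536 2.536 7.464

after link 1: o_1 = (-3.5355, 3.5355, 4.0000)
after link 2: o_2 = (-3.5355, 0.5355, 4.0000)
after link 3: o_3 = (-3.5355, 2.5355, 7.4641)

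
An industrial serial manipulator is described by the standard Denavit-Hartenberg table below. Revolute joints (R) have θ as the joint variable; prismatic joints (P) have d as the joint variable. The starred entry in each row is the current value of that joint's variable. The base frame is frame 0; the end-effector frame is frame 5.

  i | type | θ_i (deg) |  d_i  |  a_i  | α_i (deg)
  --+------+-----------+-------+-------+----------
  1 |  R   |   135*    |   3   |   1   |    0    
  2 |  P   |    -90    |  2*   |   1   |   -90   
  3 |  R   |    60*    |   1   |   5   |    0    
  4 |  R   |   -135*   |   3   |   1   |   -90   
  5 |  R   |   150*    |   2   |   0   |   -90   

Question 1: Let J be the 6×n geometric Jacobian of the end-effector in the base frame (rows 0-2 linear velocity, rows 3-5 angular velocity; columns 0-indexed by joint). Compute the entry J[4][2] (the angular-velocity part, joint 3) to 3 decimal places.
axis z_2 = (-0.7071,0.7071,0.0000); lever o_n−o_2 = (0.4884,6.1452,-3.8818)
cross product → J_v[:, 2] = (-2.7449,-2.7449,-4.6907)
J_ω[:, 2] = z_2
entry J[4][2] = 0.7071

0.707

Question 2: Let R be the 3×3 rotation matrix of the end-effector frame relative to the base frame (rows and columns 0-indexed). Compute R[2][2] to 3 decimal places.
-0.483

End-effector z-axis (col 2 of R) = (-0.7039,0.5209,-0.4830)
R[2][2] = -0.4830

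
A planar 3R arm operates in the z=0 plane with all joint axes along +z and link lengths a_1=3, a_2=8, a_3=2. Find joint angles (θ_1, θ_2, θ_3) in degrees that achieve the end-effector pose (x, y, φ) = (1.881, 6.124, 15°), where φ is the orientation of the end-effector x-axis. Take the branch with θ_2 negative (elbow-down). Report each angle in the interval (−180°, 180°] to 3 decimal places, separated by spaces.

-135.009 -149.993 -59.998

wrist centre = target − a_3·(cos φ, sin φ) = (-0.0509, 5.6064)
cos θ_2 = (31.4339−3²−8²)/(2·3·8) = -0.8660; θ_2 = -149.9926° (elbow-down)
β = atan2(5.6064,-0.0509) = 90.5197°; ψ = atan2(-4.0009,-3.9277) = -134.4710°
θ_1 = β − ψ = 224.9907°
θ_3 = φ − θ_1 − θ_2 = -59.9981° (wrapped to (-180°,180°])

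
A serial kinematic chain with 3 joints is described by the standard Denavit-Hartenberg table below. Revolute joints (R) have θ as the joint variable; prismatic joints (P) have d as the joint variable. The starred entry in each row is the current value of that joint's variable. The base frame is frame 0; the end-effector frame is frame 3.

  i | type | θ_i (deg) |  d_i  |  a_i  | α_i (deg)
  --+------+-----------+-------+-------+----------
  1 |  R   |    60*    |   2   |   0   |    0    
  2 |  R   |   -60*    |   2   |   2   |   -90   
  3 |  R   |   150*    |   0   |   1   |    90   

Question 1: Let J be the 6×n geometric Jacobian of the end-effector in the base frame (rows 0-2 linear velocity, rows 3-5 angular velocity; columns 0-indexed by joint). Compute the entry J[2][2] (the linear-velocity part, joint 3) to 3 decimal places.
0.866

axis z_2 = (0.0000,1.0000,0.0000); lever o_n−o_2 = (-0.8660,0.0000,-0.5000)
cross product → J_v[:, 2] = (-0.5000,-0.0000,0.8660)
J_ω[:, 2] = z_2
entry J[2][2] = 0.8660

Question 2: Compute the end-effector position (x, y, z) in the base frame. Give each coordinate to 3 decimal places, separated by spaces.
1.134 0.000 3.500

after link 1: o_1 = (0.0000, 0.0000, 2.0000)
after link 2: o_2 = (2.0000, 0.0000, 4.0000)
after link 3: o_3 = (1.1340, 0.0000, 3.5000)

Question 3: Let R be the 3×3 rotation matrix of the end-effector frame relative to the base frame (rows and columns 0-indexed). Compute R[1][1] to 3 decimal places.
1.000

End-effector y-axis (col 1 of R) = (-0.0000,1.0000,0.0000)
R[1][1] = 1.0000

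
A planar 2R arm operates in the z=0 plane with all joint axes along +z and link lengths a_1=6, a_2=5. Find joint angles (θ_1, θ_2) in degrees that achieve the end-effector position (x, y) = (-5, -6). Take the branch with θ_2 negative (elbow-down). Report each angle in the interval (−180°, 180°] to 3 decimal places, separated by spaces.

cos θ_2 = (61.0000−6²−5²)/(2·6·5) = 0.0000; θ_2 = -90.0000° (elbow-down)
β = atan2(-6.0000,-5.0000) = -129.8056°; ψ = atan2(-5.0000,6.0000) = -39.8056°
θ_1 = β − ψ = -90.0000°

-90.000 -90.000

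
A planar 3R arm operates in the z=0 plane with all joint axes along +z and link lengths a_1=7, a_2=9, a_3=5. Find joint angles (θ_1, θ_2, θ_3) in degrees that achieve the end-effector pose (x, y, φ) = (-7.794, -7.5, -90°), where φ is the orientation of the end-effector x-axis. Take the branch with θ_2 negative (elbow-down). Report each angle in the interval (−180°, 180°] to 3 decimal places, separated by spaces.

-89.998 -120.002 120.000

wrist centre = target − a_3·(cos φ, sin φ) = (-7.7940, -2.5000)
cos θ_2 = (66.9964−7²−9²)/(2·7·9) = -0.5000; θ_2 = -120.0019° (elbow-down)
β = atan2(-2.5000,-7.7940) = -162.2159°; ψ = atan2(-7.7941,2.4997) = -72.2177°
θ_1 = β − ψ = -89.9981°
θ_3 = φ − θ_1 − θ_2 = 120.0000° (wrapped to (-180°,180°])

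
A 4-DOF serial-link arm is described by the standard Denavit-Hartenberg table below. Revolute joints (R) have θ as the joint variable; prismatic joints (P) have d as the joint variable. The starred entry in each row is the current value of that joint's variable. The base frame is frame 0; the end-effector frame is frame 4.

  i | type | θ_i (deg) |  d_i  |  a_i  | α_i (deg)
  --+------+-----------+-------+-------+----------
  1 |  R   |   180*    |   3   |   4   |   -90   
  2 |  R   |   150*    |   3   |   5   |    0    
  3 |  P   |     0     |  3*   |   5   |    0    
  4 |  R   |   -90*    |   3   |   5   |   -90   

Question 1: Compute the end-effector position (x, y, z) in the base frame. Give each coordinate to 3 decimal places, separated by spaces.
2.160 -9.000 -6.330

after link 1: o_1 = (-4.0000, 0.0000, 3.0000)
after link 2: o_2 = (0.3301, -3.0000, 0.5000)
after link 3: o_3 = (4.6603, -6.0000, -2.0000)
after link 4: o_4 = (2.1603, -9.0000, -6.3301)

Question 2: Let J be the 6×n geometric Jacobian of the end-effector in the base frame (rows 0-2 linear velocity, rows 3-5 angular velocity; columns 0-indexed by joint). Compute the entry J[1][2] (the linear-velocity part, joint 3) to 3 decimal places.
-1.000

prismatic axis z_2 = (-0.0000,-1.0000,0.0000)
J_v[:, 2] = z_2; J_ω[:, 2] = (0,0,0)
entry J[1][2] = -1.0000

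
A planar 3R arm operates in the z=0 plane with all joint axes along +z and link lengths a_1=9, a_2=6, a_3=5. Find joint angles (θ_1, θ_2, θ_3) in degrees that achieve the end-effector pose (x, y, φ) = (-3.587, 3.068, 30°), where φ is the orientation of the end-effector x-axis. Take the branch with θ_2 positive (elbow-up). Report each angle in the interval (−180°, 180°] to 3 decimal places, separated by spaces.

135.003 119.998 134.999

wrist centre = target − a_3·(cos φ, sin φ) = (-7.9171, 0.5680)
cos θ_2 = (63.0035−9²−6²)/(2·9·6) = -0.5000; θ_2 = 119.9978° (elbow-up)
β = atan2(0.5680,-7.9171) = 175.8964°; ψ = atan2(5.1963,6.0002) = 40.8931°
θ_1 = β − ψ = 135.0034°
θ_3 = φ − θ_1 − θ_2 = 134.9988° (wrapped to (-180°,180°])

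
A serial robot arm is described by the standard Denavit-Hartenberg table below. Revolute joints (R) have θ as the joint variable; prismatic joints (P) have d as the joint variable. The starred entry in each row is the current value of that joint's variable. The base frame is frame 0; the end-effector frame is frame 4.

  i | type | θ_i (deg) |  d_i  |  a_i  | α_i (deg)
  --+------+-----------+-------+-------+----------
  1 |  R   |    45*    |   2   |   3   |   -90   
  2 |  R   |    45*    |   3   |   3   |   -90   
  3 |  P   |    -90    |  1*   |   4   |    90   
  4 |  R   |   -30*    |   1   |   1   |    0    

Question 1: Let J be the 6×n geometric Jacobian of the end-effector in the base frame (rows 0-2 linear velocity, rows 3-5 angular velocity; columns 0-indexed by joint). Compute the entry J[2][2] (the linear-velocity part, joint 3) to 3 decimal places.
-0.707

prismatic axis z_2 = (-0.5000,-0.5000,-0.7071)
J_v[:, 2] = z_2; J_ω[:, 2] = (0,0,0)
entry J[2][2] = -0.7071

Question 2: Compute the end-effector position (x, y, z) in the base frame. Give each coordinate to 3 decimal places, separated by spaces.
-2.691 8.433 0.232

after link 1: o_1 = (2.1213, 2.1213, 2.0000)
after link 2: o_2 = (1.5000, 5.7426, -0.1213)
after link 3: o_3 = (-1.8284, 8.0711, -0.8284)
after link 4: o_4 = (-2.6908, 8.4334, 0.2322)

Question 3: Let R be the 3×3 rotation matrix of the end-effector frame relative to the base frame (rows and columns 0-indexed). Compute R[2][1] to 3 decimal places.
End-effector y-axis (col 1 of R) = (-0.7866,-0.0795,-0.6124)
R[2][1] = -0.6124

-0.612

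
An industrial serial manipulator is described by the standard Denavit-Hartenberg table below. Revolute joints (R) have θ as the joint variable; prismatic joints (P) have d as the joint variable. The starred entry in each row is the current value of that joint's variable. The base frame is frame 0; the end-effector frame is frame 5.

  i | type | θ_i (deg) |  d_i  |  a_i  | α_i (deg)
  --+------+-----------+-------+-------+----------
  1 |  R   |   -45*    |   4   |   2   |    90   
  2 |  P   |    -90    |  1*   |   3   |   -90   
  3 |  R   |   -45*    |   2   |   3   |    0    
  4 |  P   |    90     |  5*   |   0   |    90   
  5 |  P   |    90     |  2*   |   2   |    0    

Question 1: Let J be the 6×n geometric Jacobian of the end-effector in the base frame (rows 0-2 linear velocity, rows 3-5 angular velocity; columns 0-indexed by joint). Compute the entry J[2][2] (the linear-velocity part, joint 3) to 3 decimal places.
-3.536

axis z_2 = (0.7071,-0.7071,0.0000); lever o_n−o_2 = (3.8640,-8.8640,-3.5355)
cross product → J_v[:, 2] = (2.5000,2.5000,-3.5355)
J_ω[:, 2] = z_2
entry J[2][2] = -3.5355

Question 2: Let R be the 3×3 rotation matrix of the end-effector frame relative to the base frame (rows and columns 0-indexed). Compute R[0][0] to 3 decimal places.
End-effector x-axis (col 0 of R) = (0.7071,-0.7071,0.0000)
R[0][0] = 0.7071

0.707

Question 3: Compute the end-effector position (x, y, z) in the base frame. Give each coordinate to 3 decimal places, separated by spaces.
4.571 -10.985 -2.536

after link 1: o_1 = (1.4142, -1.4142, 4.0000)
after link 2: o_2 = (0.7071, -2.1213, 1.0000)
after link 3: o_3 = (0.6213, -5.0355, -1.1213)
after link 4: o_4 = (4.1569, -8.5711, -1.1213)
after link 5: o_5 = (4.5711, -10.9853, -2.5355)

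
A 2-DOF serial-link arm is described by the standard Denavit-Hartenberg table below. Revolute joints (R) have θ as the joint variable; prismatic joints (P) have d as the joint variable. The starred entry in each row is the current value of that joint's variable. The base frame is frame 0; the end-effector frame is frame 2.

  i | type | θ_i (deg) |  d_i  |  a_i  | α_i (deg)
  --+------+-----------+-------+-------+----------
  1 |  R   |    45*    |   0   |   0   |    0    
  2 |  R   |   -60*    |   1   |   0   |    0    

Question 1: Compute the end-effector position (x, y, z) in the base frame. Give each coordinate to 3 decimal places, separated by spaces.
after link 1: o_1 = (0.0000, 0.0000, 0.0000)
after link 2: o_2 = (0.0000, 0.0000, 1.0000)

0.000 0.000 1.000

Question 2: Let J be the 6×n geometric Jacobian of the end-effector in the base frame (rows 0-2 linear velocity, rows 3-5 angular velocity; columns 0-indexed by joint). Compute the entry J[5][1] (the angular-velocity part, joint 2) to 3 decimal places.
axis z_1 = (0.0000,0.0000,1.0000); lever o_n−o_1 = (0.0000,0.0000,1.0000)
cross product → J_v[:, 1] = (0.0000,0.0000,0.0000)
J_ω[:, 1] = z_1
entry J[5][1] = 1.0000

1.000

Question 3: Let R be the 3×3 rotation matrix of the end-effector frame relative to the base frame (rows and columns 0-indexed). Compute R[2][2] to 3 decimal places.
End-effector z-axis (col 2 of R) = (0.0000,0.0000,1.0000)
R[2][2] = 1.0000

1.000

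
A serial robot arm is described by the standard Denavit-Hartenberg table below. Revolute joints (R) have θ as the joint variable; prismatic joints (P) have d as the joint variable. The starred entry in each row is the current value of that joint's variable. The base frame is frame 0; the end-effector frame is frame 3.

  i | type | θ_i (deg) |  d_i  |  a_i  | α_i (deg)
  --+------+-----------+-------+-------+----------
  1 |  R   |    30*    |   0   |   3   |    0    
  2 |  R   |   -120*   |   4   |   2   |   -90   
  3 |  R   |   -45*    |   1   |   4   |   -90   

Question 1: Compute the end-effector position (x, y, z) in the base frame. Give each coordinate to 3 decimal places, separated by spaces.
after link 1: o_1 = (2.5981, 1.5000, 0.0000)
after link 2: o_2 = (2.5981, -0.5000, 4.0000)
after link 3: o_3 = (3.5981, -3.3284, 6.8284)

3.598 -3.328 6.828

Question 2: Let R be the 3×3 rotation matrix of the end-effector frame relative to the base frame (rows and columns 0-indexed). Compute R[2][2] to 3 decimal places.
End-effector z-axis (col 2 of R) = (0.0000,-0.7071,-0.7071)
R[2][2] = -0.7071

-0.707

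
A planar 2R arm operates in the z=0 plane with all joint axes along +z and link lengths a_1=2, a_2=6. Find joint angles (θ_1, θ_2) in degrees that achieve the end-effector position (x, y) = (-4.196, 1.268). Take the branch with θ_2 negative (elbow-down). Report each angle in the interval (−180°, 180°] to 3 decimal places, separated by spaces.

-59.994 -150.005

cos θ_2 = (19.2142−2²−6²)/(2·2·6) = -0.8661; θ_2 = -150.0055° (elbow-down)
β = atan2(1.2680,-4.1960) = 163.1856°; ψ = atan2(-2.9995,-3.1964) = -136.8205°
θ_1 = β − ψ = 300.0061°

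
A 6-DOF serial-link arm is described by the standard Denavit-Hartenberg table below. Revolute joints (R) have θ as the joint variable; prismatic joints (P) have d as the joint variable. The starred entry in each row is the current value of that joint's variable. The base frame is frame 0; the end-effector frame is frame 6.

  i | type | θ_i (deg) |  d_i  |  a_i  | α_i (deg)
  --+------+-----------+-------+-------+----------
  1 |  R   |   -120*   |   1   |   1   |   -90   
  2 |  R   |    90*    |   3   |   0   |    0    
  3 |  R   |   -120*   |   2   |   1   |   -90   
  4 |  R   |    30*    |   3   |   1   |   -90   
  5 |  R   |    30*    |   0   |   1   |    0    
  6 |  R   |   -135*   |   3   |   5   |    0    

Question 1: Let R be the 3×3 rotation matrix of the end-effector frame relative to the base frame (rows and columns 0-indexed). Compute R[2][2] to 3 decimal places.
End-effector z-axis (col 2 of R) = (-0.5335,0.8080,-0.2500)
R[2][2] = -0.2500

-0.250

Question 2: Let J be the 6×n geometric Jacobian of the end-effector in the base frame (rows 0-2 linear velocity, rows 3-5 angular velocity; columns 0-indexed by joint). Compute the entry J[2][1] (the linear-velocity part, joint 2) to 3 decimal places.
-3.661

axis z_1 = (0.8660,-0.5000,0.0000); lever o_n−o_1 = (0.0021,-4.2283,-6.3500)
cross product → J_v[:, 1] = (3.1750,5.4993,-3.6607)
J_ω[:, 1] = z_1
entry J[2][1] = -3.6607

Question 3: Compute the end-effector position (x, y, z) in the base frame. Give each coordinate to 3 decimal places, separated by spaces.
-0.498 -5.094 -5.350

after link 1: o_1 = (-0.5000, -0.8660, 1.0000)
after link 2: o_2 = (2.0981, -2.3660, 1.0000)
after link 3: o_3 = (3.3971, -4.1160, 1.5000)
after link 4: o_4 = (1.8391, -5.8146, -0.6651)
after link 5: o_5 = (1.2643, -5.9441, 0.1429)
after link 6: o_6 = (-0.4979, -5.0943, -5.3500)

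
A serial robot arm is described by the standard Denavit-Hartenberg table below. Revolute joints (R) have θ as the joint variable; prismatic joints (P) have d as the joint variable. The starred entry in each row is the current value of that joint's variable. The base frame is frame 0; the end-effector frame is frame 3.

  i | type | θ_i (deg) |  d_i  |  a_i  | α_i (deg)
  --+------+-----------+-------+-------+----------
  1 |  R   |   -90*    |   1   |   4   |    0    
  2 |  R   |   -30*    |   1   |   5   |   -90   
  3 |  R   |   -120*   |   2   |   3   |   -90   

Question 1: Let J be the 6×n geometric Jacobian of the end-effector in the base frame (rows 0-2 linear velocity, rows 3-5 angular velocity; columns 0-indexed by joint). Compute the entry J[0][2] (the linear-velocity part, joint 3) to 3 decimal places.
axis z_2 = (0.8660,-0.5000,0.0000); lever o_n−o_2 = (2.4821,0.2990,2.5981)
cross product → J_v[:, 2] = (-1.2990,-2.2500,1.5000)
J_ω[:, 2] = z_2
entry J[0][2] = -1.2990

-1.299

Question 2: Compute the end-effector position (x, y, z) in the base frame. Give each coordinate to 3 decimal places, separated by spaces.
after link 1: o_1 = (0.0000, -4.0000, 1.0000)
after link 2: o_2 = (-2.5000, -8.3301, 2.0000)
after link 3: o_3 = (-0.0179, -8.0311, 4.5981)

-0.018 -8.031 4.598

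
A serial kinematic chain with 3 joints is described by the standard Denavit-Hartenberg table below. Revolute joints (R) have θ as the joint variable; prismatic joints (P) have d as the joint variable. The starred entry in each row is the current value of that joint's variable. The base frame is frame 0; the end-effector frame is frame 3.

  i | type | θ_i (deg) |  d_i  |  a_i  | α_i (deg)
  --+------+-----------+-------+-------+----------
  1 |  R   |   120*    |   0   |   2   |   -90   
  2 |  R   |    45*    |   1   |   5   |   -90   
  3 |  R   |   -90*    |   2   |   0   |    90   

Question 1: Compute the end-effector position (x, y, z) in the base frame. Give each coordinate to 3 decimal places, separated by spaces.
-2.927 3.069 -4.950

after link 1: o_1 = (-1.0000, 1.7321, 0.0000)
after link 2: o_2 = (-3.6338, 4.2939, -3.5355)
after link 3: o_3 = (-2.9267, 3.0692, -4.9497)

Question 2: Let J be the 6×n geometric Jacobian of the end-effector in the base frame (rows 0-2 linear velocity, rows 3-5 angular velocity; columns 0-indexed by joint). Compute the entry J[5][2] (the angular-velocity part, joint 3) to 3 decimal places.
-0.707

axis z_2 = (0.3536,-0.6124,-0.7071); lever o_n−o_2 = (0.7071,-1.2247,-1.4142)
cross product → J_v[:, 2] = (0.0000,0.0000,0.0000)
J_ω[:, 2] = z_2
entry J[5][2] = -0.7071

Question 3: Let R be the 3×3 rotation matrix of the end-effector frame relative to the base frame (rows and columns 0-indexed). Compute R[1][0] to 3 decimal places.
-0.500

End-effector x-axis (col 0 of R) = (-0.8660,-0.5000,0.0000)
R[1][0] = -0.5000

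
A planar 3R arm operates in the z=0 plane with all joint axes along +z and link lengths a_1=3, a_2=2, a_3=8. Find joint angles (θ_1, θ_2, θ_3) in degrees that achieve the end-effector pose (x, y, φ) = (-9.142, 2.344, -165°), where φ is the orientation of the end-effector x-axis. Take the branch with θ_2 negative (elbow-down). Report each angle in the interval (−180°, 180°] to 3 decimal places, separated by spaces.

125.521 -44.973 114.451

wrist centre = target − a_3·(cos φ, sin φ) = (-1.4146, 4.4146)
cos θ_2 = (21.4893−3²−2²)/(2·3·2) = 0.7074; θ_2 = -44.9725° (elbow-down)
β = atan2(4.4146,-1.4146) = 107.7675°; ψ = atan2(-1.4135,4.4149) = -17.7537°
θ_1 = β − ψ = 125.5212°
θ_3 = φ − θ_1 − θ_2 = 114.4513° (wrapped to (-180°,180°])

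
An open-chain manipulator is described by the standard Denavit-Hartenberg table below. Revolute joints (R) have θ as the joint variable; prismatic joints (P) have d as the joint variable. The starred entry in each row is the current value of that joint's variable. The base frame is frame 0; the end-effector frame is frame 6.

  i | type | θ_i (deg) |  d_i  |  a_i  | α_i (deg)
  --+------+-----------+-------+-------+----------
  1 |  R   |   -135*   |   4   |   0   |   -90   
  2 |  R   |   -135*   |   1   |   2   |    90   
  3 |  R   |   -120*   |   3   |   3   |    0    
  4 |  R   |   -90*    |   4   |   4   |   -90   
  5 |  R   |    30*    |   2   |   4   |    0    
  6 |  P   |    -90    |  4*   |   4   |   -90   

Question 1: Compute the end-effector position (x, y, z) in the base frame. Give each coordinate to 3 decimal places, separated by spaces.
-2.574 0.342 -9.548

after link 1: o_1 = (0.0000, 0.0000, 4.0000)
after link 2: o_2 = (1.7071, 0.2929, 5.4142)
after link 3: o_3 = (0.6200, 2.8800, 2.2322)
after link 4: o_4 = (2.3022, 1.7337, -3.0457)
after link 5: o_5 = (-0.6978, -1.2663, -4.4599)
after link 6: o_6 = (-2.5742, 0.3422, -9.5483)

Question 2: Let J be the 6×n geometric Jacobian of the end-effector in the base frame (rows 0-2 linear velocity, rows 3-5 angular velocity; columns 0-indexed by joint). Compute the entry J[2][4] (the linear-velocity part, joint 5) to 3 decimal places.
axis z_4 = (-0.8624,0.3624,-0.3536); lever o_n−o_4 = (-4.8764,-1.3916,-6.5027)
cross product → J_v[:, 4] = (-2.8484,-3.8837,2.9671)
J_ω[:, 4] = z_4
entry J[2][4] = 2.9671

2.967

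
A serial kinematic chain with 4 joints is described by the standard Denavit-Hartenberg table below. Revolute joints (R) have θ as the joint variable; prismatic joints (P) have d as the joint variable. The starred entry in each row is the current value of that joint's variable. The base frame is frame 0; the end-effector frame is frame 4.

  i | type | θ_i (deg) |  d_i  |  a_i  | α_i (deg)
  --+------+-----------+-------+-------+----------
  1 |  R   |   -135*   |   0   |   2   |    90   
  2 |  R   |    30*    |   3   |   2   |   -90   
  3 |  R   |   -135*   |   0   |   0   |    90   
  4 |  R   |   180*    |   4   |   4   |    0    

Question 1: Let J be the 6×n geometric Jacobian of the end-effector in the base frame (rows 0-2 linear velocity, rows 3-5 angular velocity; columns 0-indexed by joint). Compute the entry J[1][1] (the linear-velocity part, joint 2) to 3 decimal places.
axis z_1 = (-0.7071,0.7071,0.0000); lever o_n−o_1 = (0.6539,-3.1034,1.0000)
cross product → J_v[:, 1] = (0.7071,0.7071,1.7321)
J_ω[:, 1] = z_1
entry J[1][1] = 0.7071

0.707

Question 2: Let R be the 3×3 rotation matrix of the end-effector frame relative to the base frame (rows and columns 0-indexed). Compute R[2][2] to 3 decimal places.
End-effector z-axis (col 2 of R) = (0.9330,-0.0670,-0.3536)
R[2][2] = -0.3536

-0.354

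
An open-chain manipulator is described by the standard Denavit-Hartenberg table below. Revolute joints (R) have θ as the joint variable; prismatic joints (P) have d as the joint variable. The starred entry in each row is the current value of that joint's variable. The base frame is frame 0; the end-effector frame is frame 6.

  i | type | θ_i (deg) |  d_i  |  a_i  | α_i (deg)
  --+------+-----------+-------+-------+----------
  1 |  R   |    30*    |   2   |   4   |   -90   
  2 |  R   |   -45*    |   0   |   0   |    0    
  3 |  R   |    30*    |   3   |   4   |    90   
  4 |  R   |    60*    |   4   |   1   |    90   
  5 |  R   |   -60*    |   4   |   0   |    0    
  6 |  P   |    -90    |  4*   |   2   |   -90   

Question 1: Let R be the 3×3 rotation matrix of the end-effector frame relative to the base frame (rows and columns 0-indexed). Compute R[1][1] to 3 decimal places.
0.015

End-effector y-axis (col 1 of R) = (-0.9744,0.0148,-0.2241)
R[1][1] = 0.0148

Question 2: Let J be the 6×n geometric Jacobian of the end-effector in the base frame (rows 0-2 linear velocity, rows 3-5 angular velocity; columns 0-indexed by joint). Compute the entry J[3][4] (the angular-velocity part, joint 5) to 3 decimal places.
0.974

axis z_4 = (0.9744,-0.0148,0.2241); lever o_n−o_4 = (8.0453,-1.7059,0.6031)
cross product → J_v[:, 4] = (0.3735,1.2156,-1.5436)
J_ω[:, 4] = z_4
entry J[3][4] = 0.9744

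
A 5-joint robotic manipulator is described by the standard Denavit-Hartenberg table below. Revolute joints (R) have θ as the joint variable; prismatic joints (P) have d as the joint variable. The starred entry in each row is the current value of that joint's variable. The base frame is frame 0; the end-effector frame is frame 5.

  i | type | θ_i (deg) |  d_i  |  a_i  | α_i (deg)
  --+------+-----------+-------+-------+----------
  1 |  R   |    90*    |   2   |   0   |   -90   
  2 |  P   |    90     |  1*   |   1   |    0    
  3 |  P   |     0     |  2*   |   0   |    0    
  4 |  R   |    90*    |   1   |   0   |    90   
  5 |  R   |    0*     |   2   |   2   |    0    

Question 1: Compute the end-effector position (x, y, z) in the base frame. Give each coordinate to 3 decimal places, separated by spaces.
after link 1: o_1 = (0.0000, 0.0000, 2.0000)
after link 2: o_2 = (-1.0000, 0.0000, 1.0000)
after link 3: o_3 = (-3.0000, 0.0000, 1.0000)
after link 4: o_4 = (-4.0000, 0.0000, 1.0000)
after link 5: o_5 = (-4.0000, -2.0000, -1.0000)

-4.000 -2.000 -1.000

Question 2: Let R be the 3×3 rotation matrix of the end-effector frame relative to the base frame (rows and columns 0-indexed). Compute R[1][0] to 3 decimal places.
-1.000

End-effector x-axis (col 0 of R) = (-0.0000,-1.0000,-0.0000)
R[1][0] = -1.0000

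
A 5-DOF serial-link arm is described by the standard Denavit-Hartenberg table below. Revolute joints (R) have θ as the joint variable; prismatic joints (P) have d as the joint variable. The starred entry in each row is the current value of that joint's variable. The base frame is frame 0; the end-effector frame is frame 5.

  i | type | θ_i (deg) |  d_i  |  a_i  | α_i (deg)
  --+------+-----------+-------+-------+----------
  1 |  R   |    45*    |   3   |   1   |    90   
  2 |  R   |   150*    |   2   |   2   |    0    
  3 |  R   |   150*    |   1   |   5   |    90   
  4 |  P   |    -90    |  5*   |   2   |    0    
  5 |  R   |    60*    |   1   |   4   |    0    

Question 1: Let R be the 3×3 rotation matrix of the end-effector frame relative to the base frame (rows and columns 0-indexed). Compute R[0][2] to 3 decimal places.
End-effector z-axis (col 2 of R) = (-0.6124,-0.6124,-0.5000)
R[0][2] = -0.6124

-0.612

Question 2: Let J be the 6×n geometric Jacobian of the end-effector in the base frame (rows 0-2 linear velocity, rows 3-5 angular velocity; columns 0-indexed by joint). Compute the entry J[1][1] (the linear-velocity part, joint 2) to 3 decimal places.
axis z_1 = (0.7071,-0.7071,0.0000); lever o_n−o_1 = (-2.6136,-1.1994,-9.3301)
cross product → J_v[:, 1] = (6.5974,6.5974,-2.6962)
J_ω[:, 1] = z_1
entry J[1][1] = 6.5974

6.597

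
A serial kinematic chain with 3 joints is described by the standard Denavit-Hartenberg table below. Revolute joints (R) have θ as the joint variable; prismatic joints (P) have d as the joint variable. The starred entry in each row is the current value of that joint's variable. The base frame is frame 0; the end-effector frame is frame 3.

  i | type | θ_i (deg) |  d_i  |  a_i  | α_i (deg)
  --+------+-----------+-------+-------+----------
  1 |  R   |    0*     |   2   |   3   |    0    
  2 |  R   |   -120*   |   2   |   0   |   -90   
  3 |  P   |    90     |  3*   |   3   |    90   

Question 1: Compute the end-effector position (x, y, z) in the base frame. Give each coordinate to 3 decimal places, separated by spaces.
5.598 -1.500 1.000

after link 1: o_1 = (3.0000, 0.0000, 2.0000)
after link 2: o_2 = (3.0000, 0.0000, 4.0000)
after link 3: o_3 = (5.5981, -1.5000, 1.0000)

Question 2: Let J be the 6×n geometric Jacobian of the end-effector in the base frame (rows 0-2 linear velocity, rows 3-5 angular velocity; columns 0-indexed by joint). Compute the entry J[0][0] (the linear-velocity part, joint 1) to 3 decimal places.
axis z_0 = ẑ; lever o_n−o_0 = (5.5981,-1.5000,1.0000)
cross product → J_v[:, 0] = (1.5000,5.5981,-0.0000)
J_ω[:, 0] = z_0
entry J[0][0] = 1.5000

1.500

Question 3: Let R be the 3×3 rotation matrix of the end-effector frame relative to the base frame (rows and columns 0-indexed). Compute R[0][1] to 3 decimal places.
0.866

End-effector y-axis (col 1 of R) = (0.8660,-0.5000,0.0000)
R[0][1] = 0.8660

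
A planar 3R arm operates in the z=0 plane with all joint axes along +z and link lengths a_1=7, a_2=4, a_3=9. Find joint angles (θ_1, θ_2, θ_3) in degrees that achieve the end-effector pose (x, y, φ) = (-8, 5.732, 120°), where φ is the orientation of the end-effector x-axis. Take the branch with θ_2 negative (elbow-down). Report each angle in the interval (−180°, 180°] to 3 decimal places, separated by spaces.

-119.999 -150.000 29.999

wrist centre = target − a_3·(cos φ, sin φ) = (-3.5000, -2.0622)
cos θ_2 = (16.5028−7²−4²)/(2·7·4) = -0.8660; θ_2 = -149.9996° (elbow-down)
β = atan2(-2.0622,-3.5000) = -149.4931°; ψ = atan2(-2.0000,3.5359) = -29.4939°
θ_1 = β − ψ = -119.9992°
θ_3 = φ − θ_1 − θ_2 = 29.9987° (wrapped to (-180°,180°])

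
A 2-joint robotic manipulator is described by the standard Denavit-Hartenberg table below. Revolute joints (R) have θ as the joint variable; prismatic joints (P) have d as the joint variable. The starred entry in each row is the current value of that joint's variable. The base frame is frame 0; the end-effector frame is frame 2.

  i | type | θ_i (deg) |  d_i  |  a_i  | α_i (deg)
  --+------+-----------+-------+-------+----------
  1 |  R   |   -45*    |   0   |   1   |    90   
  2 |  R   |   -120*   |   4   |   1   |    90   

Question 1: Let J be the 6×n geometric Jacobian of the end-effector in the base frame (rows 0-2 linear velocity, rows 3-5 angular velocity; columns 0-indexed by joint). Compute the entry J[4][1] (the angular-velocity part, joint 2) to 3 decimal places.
-0.707

axis z_1 = (-0.7071,-0.7071,0.0000); lever o_n−o_1 = (-3.1820,-2.4749,-0.8660)
cross product → J_v[:, 1] = (0.6124,-0.6124,-0.5000)
J_ω[:, 1] = z_1
entry J[4][1] = -0.7071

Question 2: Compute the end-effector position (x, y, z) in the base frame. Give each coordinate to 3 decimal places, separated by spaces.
-2.475 -3.182 -0.866

after link 1: o_1 = (0.7071, -0.7071, 0.0000)
after link 2: o_2 = (-2.4749, -3.1820, -0.8660)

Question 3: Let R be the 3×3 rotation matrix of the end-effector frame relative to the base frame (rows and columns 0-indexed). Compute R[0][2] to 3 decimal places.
-0.612

End-effector z-axis (col 2 of R) = (-0.6124,0.6124,0.5000)
R[0][2] = -0.6124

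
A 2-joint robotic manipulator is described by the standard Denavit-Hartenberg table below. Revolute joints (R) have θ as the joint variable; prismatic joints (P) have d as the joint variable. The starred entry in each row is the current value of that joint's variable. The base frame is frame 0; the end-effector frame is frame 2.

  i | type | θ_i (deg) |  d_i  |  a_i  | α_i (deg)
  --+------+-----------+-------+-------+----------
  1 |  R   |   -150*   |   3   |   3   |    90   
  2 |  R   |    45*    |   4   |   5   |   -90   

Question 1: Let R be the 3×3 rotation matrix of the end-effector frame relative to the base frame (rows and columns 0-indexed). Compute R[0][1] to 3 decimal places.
0.500

End-effector y-axis (col 1 of R) = (0.5000,-0.8660,-0.0000)
R[0][1] = 0.5000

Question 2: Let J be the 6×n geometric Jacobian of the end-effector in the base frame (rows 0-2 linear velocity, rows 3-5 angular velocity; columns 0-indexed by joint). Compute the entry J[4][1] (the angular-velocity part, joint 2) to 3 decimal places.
axis z_1 = (-0.5000,0.8660,0.0000); lever o_n−o_1 = (-5.0619,1.6963,3.5355)
cross product → J_v[:, 1] = (3.0619,1.7678,3.5355)
J_ω[:, 1] = z_1
entry J[4][1] = 0.8660

0.866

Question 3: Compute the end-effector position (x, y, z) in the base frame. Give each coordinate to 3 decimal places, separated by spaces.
-7.660 0.196 6.536

after link 1: o_1 = (-2.5981, -1.5000, 3.0000)
after link 2: o_2 = (-7.6599, 0.1963, 6.5355)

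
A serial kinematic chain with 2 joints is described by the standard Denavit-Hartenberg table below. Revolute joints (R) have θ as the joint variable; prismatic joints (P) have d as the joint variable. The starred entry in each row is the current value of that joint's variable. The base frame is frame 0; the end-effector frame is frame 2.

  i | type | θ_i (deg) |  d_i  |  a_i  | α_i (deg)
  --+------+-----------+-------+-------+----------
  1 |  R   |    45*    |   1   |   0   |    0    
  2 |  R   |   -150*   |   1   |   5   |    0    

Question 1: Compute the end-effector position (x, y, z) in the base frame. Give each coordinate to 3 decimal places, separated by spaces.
-1.294 -4.830 2.000

after link 1: o_1 = (0.0000, 0.0000, 1.0000)
after link 2: o_2 = (-1.2941, -4.8296, 2.0000)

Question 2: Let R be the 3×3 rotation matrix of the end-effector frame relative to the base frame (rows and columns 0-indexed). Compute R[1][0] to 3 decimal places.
-0.966

End-effector x-axis (col 0 of R) = (-0.2588,-0.9659,0.0000)
R[1][0] = -0.9659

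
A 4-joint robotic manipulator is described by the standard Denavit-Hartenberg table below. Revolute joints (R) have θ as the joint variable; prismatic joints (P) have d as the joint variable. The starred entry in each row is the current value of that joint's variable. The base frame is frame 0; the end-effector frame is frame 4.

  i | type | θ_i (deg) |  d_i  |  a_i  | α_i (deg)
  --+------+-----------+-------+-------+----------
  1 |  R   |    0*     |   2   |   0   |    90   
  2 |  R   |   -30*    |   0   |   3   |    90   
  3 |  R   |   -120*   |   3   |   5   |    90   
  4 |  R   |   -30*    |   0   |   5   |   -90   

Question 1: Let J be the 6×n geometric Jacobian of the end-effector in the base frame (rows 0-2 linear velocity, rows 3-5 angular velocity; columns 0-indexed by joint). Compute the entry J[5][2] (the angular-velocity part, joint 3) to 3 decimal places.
-0.866

axis z_2 = (-0.5000,-0.0000,-0.8660); lever o_n−o_2 = (-4.2901,8.0801,1.8995)
cross product → J_v[:, 2] = (6.9976,4.6651,-4.0401)
J_ω[:, 2] = z_2
entry J[5][2] = -0.8660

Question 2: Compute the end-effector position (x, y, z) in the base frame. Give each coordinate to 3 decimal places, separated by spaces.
-1.692 8.080 2.400

after link 1: o_1 = (0.0000, 0.0000, 2.0000)
after link 2: o_2 = (2.5981, -0.0000, 0.5000)
after link 3: o_3 = (-1.0670, 4.3301, -0.8481)
after link 4: o_4 = (-1.6920, 8.0801, 2.3995)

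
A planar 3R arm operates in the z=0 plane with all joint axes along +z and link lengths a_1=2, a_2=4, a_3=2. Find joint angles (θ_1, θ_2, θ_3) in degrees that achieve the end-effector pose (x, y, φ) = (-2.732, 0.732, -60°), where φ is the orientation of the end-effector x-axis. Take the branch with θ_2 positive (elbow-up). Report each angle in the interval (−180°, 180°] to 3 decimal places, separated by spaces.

wrist centre = target − a_3·(cos φ, sin φ) = (-3.7320, 2.4641)
cos θ_2 = (19.9994−2²−4²)/(2·2·4) = -0.0000; θ_2 = 90.0023° (elbow-up)
β = atan2(2.4641,-3.7320) = 146.5652°; ψ = atan2(4.0000,1.9998) = 63.4368°
θ_1 = β − ψ = 83.1285°
θ_3 = φ − θ_1 − θ_2 = 126.8693° (wrapped to (-180°,180°])

83.128 90.002 126.869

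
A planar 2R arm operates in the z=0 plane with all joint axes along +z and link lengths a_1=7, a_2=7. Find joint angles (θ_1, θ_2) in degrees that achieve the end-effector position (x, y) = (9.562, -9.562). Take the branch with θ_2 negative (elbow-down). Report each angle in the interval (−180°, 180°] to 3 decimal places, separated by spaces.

cos θ_2 = (182.8637−7²−7²)/(2·7·7) = 0.8660; θ_2 = -30.0080° (elbow-down)
β = atan2(-9.5620,9.5620) = -45.0000°; ψ = atan2(-3.5008,13.0617) = -15.0040°
θ_1 = β − ψ = -29.9960°

-29.996 -30.008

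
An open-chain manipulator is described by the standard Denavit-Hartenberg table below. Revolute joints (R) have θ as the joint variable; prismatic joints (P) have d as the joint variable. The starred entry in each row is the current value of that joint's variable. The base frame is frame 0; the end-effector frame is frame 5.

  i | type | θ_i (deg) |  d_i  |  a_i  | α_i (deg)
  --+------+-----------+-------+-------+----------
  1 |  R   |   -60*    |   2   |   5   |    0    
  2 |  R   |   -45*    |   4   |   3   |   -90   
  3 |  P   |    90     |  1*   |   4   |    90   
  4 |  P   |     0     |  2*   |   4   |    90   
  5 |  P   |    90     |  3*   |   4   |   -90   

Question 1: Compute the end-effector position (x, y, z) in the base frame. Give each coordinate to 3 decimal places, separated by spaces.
after link 1: o_1 = (2.5000, -4.3301, 2.0000)
after link 2: o_2 = (1.7235, -7.2279, 6.0000)
after link 3: o_3 = (2.6895, -7.4867, 2.0000)
after link 4: o_4 = (2.1718, -9.4186, -2.0000)
after link 5: o_5 = (-1.7612, -12.5058, -2.0000)

-1.761 -12.506 -2.000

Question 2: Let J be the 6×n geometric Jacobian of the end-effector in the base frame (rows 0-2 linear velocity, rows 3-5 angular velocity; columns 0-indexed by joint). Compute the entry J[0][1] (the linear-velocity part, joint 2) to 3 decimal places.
axis z_1 = (0.0000,0.0000,1.0000); lever o_n−o_1 = (-4.2612,-8.1757,-4.0000)
cross product → J_v[:, 1] = (8.1757,-4.2612,0.0000)
J_ω[:, 1] = z_1
entry J[0][1] = 8.1757

8.176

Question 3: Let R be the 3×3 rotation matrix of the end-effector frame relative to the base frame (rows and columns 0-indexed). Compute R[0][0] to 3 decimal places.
-0.259

End-effector x-axis (col 0 of R) = (-0.2588,-0.9659,0.0000)
R[0][0] = -0.2588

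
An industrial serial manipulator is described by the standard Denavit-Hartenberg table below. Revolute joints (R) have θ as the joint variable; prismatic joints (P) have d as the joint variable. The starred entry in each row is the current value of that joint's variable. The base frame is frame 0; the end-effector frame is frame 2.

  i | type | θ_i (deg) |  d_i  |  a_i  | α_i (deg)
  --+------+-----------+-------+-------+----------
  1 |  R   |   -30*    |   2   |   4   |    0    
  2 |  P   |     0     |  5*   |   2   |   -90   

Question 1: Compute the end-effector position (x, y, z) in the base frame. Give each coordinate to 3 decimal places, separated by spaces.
5.196 -3.000 7.000

after link 1: o_1 = (3.4641, -2.0000, 2.0000)
after link 2: o_2 = (5.1962, -3.0000, 7.0000)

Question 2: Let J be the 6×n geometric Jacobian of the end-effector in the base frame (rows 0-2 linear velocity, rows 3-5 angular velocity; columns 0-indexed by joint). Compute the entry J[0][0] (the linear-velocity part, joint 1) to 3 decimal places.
3.000

axis z_0 = ẑ; lever o_n−o_0 = (5.1962,-3.0000,7.0000)
cross product → J_v[:, 0] = (3.0000,5.1962,-0.0000)
J_ω[:, 0] = z_0
entry J[0][0] = 3.0000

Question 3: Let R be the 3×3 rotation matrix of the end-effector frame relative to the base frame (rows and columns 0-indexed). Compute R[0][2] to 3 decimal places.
0.500

End-effector z-axis (col 2 of R) = (0.5000,0.8660,0.0000)
R[0][2] = 0.5000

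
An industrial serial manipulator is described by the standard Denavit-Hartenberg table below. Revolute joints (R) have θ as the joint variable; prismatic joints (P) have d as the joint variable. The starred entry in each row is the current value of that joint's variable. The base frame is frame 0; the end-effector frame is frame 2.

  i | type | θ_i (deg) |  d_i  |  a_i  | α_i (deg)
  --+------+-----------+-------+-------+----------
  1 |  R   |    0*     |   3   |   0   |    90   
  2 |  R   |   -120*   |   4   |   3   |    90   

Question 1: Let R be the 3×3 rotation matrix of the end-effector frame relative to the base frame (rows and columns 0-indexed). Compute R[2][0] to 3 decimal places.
-0.866

End-effector x-axis (col 0 of R) = (-0.5000,-0.0000,-0.8660)
R[2][0] = -0.8660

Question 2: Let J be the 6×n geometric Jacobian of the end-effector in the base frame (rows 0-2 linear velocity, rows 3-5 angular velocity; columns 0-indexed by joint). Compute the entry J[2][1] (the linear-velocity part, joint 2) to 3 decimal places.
-1.500

axis z_1 = (0.0000,-1.0000,0.0000); lever o_n−o_1 = (-1.5000,-4.0000,-2.5981)
cross product → J_v[:, 1] = (2.5981,-0.0000,-1.5000)
J_ω[:, 1] = z_1
entry J[2][1] = -1.5000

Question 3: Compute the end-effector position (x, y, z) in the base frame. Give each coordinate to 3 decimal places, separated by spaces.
after link 1: o_1 = (0.0000, 0.0000, 3.0000)
after link 2: o_2 = (-1.5000, -4.0000, 0.4019)

-1.500 -4.000 0.402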